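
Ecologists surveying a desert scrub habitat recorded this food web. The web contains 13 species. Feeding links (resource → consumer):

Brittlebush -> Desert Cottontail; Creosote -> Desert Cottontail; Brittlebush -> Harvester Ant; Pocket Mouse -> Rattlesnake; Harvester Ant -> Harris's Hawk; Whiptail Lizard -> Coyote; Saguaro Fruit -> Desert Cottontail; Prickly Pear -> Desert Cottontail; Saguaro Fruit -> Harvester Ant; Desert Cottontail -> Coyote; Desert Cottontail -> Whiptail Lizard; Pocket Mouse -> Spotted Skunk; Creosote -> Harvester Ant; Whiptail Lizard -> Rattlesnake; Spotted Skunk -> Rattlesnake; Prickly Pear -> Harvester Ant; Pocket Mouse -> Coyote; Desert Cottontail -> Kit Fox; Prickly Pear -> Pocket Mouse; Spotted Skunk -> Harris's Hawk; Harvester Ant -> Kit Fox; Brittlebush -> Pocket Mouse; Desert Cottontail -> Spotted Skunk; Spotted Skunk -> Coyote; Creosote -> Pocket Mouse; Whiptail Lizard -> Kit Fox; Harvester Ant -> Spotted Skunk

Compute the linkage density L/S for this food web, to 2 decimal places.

L/S = 2.08

There are L = 27 links among S = 13 species.
L/S = 27/13 = 2.0769 ≈ 2.08.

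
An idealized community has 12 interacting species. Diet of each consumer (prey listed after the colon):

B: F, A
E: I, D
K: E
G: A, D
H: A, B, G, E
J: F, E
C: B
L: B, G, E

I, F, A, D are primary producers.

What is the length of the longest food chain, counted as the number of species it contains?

One longest chain: I → E → K.
It has 3 species and 2 links.

3 species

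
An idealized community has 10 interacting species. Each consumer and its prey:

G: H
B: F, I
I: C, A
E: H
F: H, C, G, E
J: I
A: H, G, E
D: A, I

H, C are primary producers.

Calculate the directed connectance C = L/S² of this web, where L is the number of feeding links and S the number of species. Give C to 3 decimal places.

C = 0.160

The web has S = 10 species and L = 16 feeding links.
C = L / S² = 16 / 100 = 0.1600 ≈ 0.160.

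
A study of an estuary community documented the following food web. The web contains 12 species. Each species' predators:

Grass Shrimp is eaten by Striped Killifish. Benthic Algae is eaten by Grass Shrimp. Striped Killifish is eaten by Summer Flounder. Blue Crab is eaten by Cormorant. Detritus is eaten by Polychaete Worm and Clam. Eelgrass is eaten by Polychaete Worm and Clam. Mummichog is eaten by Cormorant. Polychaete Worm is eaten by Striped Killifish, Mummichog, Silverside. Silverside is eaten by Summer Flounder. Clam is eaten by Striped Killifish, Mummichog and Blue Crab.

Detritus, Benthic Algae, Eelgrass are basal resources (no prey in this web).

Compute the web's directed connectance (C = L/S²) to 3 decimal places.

C = 0.111

The web has S = 12 species and L = 16 feeding links.
C = L / S² = 16 / 144 = 0.1111 ≈ 0.111.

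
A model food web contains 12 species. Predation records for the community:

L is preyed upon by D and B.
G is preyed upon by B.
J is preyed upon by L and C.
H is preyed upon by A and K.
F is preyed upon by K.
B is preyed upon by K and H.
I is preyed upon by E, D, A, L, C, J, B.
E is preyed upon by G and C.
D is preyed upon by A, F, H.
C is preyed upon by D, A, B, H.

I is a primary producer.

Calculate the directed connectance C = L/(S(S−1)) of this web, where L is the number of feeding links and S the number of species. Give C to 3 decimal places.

The web has S = 12 species and L = 26 feeding links.
C = L / (S(S−1)) = 26 / 132 = 0.1970 ≈ 0.197.

C = 0.197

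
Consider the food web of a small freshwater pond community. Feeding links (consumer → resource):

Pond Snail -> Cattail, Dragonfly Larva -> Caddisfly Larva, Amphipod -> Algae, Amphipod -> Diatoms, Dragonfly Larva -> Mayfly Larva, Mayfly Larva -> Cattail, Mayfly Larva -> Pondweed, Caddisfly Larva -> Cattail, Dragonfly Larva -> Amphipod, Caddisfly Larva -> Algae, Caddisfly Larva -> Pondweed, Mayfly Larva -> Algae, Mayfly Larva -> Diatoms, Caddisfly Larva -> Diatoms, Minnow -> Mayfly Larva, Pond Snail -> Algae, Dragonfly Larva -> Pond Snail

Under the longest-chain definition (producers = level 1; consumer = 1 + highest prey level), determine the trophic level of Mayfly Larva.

Trophic level 2

Pondweed is a producer → level 1.
Mayfly Larva eats Pondweed (level 1); other prey at levels: Cattail 1, Diatoms 1, Algae 1 → level 2.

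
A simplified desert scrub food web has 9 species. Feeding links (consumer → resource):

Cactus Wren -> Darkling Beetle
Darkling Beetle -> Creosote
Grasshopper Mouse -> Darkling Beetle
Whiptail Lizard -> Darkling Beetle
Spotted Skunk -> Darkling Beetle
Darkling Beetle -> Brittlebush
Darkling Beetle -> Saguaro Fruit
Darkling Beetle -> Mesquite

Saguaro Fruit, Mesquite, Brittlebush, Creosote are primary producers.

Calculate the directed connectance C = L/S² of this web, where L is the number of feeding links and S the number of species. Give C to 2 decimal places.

C = 0.10

The web has S = 9 species and L = 8 feeding links.
C = L / S² = 8 / 81 = 0.0988 ≈ 0.10.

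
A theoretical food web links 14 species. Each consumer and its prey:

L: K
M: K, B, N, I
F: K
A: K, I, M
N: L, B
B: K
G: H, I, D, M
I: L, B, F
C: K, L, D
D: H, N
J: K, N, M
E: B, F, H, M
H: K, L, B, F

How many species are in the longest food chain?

One longest chain: K → L → N → M → J.
It has 5 species and 4 links.

5 species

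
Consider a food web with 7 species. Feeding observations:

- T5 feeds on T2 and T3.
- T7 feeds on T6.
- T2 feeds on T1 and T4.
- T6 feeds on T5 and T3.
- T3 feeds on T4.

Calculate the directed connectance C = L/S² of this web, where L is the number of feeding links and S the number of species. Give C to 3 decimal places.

The web has S = 7 species and L = 8 feeding links.
C = L / S² = 8 / 49 = 0.1633 ≈ 0.163.

C = 0.163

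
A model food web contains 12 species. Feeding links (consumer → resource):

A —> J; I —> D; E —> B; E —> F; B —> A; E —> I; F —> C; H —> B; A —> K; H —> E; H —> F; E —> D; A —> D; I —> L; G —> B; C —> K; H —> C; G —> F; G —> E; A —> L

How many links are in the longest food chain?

One longest chain: K → C → F → E → G.
It has 5 species and 4 links.

4 links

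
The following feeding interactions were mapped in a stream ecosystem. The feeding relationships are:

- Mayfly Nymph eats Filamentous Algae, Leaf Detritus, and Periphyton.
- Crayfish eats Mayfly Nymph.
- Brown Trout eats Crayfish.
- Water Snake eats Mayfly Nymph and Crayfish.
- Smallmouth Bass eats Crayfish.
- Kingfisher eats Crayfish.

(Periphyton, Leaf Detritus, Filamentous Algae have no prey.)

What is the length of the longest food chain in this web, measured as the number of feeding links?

One longest chain: Periphyton → Mayfly Nymph → Crayfish → Smallmouth Bass.
It has 4 species and 3 links.

3 links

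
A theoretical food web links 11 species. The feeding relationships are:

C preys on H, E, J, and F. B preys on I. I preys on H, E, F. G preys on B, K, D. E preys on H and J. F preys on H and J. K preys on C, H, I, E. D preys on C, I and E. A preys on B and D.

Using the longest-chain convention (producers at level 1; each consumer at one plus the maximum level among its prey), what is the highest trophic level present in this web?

Producers (level 1): H, J.
H → E → I → D → A gives A level 5.
No species has a prey at level 5, so no species reaches level 6.

5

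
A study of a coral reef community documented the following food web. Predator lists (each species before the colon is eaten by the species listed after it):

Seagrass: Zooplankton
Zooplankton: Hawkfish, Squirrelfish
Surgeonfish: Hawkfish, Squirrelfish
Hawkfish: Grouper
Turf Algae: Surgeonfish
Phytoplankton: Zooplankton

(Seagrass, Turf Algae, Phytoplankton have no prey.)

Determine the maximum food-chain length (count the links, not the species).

3 links

One longest chain: Turf Algae → Surgeonfish → Hawkfish → Grouper.
It has 4 species and 3 links.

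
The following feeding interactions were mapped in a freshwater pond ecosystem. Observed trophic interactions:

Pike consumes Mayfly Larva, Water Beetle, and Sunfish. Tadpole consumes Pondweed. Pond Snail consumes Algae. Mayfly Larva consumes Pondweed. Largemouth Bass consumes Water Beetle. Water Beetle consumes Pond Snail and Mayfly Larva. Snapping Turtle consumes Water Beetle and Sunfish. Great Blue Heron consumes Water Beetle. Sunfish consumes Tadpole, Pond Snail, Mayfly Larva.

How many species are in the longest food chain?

4 species

One longest chain: Pondweed → Tadpole → Sunfish → Pike.
It has 4 species and 3 links.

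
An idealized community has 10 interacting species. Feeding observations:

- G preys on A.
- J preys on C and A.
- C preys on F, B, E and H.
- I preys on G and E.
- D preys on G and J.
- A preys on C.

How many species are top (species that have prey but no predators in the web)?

2

Top species (has prey, but nothing eats it): D, I.
Count: 2.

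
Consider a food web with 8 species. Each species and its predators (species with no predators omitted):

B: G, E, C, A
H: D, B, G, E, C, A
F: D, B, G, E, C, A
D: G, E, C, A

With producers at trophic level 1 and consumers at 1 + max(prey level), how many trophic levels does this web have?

3

Producers (level 1): H, F.
H → D → E gives E level 3.
No species has a prey at level 3, so no species reaches level 4.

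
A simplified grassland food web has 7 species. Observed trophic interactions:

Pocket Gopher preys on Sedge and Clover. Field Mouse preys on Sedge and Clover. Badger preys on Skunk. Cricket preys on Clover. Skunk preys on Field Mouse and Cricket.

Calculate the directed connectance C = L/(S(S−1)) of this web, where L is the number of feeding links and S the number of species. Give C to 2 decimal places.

C = 0.19

The web has S = 7 species and L = 8 feeding links.
C = L / (S(S−1)) = 8 / 42 = 0.1905 ≈ 0.19.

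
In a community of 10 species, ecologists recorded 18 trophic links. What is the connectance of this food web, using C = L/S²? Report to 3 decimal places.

C = 0.180

The web has S = 10 species and L = 18 feeding links.
C = L / S² = 18 / 100 = 0.1800 ≈ 0.180.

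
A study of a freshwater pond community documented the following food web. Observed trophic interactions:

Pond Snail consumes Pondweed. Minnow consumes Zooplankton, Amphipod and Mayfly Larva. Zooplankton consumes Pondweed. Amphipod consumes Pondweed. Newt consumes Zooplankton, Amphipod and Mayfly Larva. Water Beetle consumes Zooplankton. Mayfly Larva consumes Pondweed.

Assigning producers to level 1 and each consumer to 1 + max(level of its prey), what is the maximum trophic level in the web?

Producers (level 1): Pondweed.
Pondweed → Zooplankton → Water Beetle gives Water Beetle level 3.
No species has a prey at level 3, so no species reaches level 4.

3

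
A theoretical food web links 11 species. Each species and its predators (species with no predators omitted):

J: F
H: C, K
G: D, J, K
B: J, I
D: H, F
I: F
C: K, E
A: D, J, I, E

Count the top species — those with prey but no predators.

3

Top species (has prey, but nothing eats it): F, K, E.
Count: 3.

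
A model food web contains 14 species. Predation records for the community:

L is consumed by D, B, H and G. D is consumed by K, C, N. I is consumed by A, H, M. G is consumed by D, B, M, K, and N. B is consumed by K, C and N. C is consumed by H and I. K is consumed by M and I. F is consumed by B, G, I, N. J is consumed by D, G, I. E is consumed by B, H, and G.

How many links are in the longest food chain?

5 links

One longest chain: E → G → B → C → I → H.
It has 6 species and 5 links.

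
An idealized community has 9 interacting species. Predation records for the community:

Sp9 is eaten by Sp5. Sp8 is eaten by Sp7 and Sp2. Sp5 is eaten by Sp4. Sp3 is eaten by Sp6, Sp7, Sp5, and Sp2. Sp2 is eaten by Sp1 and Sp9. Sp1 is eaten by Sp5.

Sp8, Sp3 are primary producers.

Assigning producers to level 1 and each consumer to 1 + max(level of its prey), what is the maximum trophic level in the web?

Producers (level 1): Sp8, Sp3.
Sp8 → Sp2 → Sp9 → Sp5 → Sp4 gives Sp4 level 5.
No species has a prey at level 5, so no species reaches level 6.

5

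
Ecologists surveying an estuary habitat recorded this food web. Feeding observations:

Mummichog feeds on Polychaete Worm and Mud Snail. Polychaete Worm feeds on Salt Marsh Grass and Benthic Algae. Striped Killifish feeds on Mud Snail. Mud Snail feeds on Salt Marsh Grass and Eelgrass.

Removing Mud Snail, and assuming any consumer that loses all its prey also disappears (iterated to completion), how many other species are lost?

Remove Mud Snail.
Round 1: Striped Killifish (all prey gone) → extinct.
No further losses. Total secondary extinctions: 1.

1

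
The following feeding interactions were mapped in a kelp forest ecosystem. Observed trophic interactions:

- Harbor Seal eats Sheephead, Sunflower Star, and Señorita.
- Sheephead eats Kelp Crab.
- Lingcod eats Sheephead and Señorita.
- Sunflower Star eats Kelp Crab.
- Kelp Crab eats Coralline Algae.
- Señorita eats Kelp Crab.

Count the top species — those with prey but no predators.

2

Top species (has prey, but nothing eats it): Harbor Seal, Lingcod.
Count: 2.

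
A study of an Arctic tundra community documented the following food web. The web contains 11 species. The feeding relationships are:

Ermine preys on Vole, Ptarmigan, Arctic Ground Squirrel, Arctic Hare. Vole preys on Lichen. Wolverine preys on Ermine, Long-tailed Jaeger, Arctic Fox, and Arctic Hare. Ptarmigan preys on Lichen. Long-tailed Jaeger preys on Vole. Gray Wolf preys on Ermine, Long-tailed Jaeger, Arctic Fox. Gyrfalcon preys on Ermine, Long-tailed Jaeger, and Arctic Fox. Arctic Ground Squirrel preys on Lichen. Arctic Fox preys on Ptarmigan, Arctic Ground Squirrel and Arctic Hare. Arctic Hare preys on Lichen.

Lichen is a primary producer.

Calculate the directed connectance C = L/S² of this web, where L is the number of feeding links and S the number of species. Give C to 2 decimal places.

The web has S = 11 species and L = 22 feeding links.
C = L / S² = 22 / 121 = 0.1818 ≈ 0.18.

C = 0.18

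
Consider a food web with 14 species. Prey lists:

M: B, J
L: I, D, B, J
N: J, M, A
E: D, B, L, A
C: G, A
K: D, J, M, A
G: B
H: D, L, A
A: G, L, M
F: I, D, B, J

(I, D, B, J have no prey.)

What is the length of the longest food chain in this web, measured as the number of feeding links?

3 links

One longest chain: B → G → A → N.
It has 4 species and 3 links.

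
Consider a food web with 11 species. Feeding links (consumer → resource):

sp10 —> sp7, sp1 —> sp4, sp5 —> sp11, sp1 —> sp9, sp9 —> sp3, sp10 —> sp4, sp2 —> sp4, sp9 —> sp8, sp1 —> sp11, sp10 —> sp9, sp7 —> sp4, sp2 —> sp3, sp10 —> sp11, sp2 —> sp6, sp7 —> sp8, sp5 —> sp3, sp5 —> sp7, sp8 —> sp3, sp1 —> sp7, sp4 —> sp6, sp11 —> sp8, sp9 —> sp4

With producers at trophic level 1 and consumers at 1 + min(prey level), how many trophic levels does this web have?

3

Producers (level 1): sp6, sp3.
Following each consumer down to its lowest-level prey: sp6 → sp4 → sp1 (levels 1 through 3).
All prey of sp1 (sp4 2, sp9 2, sp11 3, sp7 3) are at level 2 or above, so sp1 is at level 1 + 2 = 3.
Every consumer has at least one prey at level 2 or below, so none exceeds level 3.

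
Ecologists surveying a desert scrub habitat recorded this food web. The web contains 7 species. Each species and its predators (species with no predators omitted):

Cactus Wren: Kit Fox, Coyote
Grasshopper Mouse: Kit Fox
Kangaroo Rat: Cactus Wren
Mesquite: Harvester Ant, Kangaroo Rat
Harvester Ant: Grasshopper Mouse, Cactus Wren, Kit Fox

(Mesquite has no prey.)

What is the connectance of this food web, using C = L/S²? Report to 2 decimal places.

The web has S = 7 species and L = 9 feeding links.
C = L / S² = 9 / 49 = 0.1837 ≈ 0.18.

C = 0.18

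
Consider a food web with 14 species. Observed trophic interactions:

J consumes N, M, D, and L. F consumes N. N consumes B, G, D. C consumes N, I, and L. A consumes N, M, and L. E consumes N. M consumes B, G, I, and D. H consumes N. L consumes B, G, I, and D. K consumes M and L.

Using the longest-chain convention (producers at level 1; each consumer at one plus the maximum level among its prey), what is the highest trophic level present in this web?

Producers (level 1): B, D, I, G.
B → L → K gives K level 3.
No species has a prey at level 3, so no species reaches level 4.

3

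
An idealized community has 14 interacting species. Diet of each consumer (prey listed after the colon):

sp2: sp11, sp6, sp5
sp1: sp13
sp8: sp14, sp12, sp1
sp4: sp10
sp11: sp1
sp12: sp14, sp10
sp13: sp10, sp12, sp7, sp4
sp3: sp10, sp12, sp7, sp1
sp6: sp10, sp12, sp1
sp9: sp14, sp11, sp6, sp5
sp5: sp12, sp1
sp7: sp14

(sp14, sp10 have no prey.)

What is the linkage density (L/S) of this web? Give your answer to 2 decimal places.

There are L = 29 links among S = 14 species.
L/S = 29/14 = 2.0714 ≈ 2.07.

L/S = 2.07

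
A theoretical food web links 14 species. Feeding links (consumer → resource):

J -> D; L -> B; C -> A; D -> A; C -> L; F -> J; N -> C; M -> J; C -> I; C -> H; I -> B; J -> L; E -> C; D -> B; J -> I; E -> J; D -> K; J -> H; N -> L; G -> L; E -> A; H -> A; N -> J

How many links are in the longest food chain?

3 links

One longest chain: B → I → J → N.
It has 4 species and 3 links.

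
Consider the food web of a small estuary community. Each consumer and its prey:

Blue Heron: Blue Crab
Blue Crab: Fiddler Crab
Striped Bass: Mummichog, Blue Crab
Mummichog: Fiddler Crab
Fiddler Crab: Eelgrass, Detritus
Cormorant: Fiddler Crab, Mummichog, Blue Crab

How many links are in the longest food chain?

3 links

One longest chain: Eelgrass → Fiddler Crab → Blue Crab → Blue Heron.
It has 4 species and 3 links.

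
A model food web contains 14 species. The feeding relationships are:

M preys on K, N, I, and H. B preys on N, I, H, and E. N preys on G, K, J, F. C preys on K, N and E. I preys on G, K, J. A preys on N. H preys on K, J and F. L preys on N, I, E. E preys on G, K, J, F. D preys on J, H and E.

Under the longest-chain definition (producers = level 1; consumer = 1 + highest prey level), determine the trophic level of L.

Trophic level 3

G is a producer → level 1.
I eats G (level 1); other prey at levels: J 1, K 1 → level 2.
L eats I (level 2); other prey at levels: N 2, E 2 → level 3.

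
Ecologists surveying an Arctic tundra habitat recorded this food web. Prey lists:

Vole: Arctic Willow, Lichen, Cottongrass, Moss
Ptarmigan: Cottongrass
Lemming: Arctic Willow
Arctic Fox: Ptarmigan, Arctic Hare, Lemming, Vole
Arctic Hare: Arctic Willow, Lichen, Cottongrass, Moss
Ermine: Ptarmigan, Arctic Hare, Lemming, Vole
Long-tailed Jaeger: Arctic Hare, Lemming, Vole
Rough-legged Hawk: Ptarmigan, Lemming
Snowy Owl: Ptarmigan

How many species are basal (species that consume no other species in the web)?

4

Basal species (no prey listed): Arctic Willow, Lichen, Cottongrass, Moss.
Count: 4.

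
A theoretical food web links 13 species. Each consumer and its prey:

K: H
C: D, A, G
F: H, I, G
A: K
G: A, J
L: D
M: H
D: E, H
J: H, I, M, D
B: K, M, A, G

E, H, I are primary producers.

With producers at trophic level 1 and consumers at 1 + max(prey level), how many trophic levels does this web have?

Producers (level 1): E, H, I.
H → M → J → G → F gives F level 5.
No species has a prey at level 5, so no species reaches level 6.

5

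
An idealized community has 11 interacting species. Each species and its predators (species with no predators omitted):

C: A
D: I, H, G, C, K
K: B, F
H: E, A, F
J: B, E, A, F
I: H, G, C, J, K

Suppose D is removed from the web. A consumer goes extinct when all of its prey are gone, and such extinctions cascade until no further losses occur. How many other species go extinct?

10

Remove D.
Round 1: I (all prey gone) → extinct.
Round 2: H (all prey gone), G (all prey gone), C (all prey gone), J (all prey gone), K (all prey gone) → extinct.
Round 3: B (all prey gone), E (all prey gone), A (all prey gone), F (all prey gone) → extinct.
No further losses. Total secondary extinctions: 10.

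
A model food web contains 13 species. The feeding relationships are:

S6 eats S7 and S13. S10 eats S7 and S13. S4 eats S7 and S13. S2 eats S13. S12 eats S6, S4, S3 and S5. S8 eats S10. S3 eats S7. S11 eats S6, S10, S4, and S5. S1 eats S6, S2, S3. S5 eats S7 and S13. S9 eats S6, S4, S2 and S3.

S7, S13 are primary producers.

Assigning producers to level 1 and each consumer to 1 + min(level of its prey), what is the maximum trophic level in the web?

Producers (level 1): S7, S13.
Following each consumer down to its lowest-level prey: S7 → S10 → S8 (levels 1 through 3).
All prey of S8 (S10 2) are at level 2 or above, so S8 is at level 1 + 2 = 3.
Every consumer has at least one prey at level 2 or below, so none exceeds level 3.

3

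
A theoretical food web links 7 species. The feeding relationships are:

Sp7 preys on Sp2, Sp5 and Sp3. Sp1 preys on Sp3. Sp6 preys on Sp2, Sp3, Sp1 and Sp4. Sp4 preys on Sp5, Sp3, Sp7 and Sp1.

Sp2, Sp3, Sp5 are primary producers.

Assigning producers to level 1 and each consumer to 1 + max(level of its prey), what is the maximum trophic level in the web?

4

Producers (level 1): Sp2, Sp3, Sp5.
Sp3 → Sp1 → Sp4 → Sp6 gives Sp6 level 4.
No species has a prey at level 4, so no species reaches level 5.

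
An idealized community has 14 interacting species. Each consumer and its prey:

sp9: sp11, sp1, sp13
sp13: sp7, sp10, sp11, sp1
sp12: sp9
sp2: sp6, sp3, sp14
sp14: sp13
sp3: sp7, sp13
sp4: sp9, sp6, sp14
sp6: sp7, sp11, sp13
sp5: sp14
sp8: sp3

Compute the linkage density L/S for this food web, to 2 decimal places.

L/S = 1.57

There are L = 22 links among S = 14 species.
L/S = 22/14 = 1.5714 ≈ 1.57.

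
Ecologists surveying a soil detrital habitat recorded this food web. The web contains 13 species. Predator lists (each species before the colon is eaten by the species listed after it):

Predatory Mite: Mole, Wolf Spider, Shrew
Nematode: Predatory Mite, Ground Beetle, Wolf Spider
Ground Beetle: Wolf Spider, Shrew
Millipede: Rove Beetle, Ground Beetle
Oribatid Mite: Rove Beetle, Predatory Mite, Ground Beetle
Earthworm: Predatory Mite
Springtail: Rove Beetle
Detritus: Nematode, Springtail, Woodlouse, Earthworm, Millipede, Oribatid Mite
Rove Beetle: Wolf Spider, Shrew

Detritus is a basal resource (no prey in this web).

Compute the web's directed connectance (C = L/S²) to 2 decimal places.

C = 0.14

The web has S = 13 species and L = 23 feeding links.
C = L / S² = 23 / 169 = 0.1361 ≈ 0.14.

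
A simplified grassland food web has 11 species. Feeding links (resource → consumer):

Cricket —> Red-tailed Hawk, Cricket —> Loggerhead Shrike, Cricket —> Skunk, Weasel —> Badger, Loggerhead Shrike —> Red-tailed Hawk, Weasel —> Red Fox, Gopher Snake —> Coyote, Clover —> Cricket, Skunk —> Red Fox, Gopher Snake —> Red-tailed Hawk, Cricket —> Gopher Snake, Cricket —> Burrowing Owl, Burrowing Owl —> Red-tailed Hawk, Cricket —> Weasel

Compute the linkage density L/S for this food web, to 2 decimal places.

L/S = 1.27

There are L = 14 links among S = 11 species.
L/S = 14/11 = 1.2727 ≈ 1.27.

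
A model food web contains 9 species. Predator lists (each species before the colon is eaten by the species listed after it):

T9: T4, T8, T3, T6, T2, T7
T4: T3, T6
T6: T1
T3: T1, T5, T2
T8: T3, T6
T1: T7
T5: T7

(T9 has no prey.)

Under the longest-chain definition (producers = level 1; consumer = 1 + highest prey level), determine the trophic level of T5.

T9 is a producer → level 1.
T4 eats T9 → level 2.
T3 eats T4 (level 2); other prey at levels: T9 1, T8 2 → level 3.
T5 eats T3 → level 4.

Trophic level 4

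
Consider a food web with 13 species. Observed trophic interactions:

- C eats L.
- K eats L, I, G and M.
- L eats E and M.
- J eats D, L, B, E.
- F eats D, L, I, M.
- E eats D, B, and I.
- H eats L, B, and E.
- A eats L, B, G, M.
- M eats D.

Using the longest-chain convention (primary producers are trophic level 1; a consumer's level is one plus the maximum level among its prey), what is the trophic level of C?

Trophic level 4

D is a producer → level 1.
M eats D → level 2.
L eats M (level 2); other prey at levels: E 2 → level 3.
C eats L → level 4.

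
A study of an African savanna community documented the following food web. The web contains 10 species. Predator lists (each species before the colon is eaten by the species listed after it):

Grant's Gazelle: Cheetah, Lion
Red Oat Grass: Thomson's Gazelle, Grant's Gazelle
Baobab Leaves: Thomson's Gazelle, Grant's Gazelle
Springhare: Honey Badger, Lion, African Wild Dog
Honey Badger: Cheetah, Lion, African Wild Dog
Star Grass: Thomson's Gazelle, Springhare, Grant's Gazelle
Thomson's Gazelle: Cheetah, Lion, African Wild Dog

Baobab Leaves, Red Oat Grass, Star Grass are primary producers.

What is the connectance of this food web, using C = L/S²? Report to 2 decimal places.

The web has S = 10 species and L = 18 feeding links.
C = L / S² = 18 / 100 = 0.1800 ≈ 0.18.

C = 0.18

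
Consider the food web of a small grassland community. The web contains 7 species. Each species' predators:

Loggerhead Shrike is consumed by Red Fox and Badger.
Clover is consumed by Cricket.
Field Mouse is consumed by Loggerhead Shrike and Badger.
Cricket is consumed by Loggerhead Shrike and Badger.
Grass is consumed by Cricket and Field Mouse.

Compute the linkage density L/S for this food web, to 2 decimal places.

There are L = 9 links among S = 7 species.
L/S = 9/7 = 1.2857 ≈ 1.29.

L/S = 1.29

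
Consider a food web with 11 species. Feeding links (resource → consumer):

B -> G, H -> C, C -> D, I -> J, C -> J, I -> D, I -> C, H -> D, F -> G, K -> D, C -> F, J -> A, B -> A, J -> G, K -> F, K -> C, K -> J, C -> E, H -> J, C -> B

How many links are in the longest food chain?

One longest chain: K → C → J → G.
It has 4 species and 3 links.

3 links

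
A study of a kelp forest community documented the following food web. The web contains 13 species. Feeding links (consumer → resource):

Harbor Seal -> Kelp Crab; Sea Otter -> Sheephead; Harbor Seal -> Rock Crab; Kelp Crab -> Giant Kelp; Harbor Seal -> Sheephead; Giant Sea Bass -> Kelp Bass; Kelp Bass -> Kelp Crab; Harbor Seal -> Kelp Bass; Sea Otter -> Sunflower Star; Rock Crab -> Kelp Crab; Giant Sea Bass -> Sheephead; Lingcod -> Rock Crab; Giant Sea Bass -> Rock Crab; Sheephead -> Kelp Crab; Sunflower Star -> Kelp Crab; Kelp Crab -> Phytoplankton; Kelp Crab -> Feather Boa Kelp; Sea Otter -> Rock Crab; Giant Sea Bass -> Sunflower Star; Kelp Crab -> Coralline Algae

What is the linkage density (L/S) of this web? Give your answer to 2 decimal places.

There are L = 20 links among S = 13 species.
L/S = 20/13 = 1.5385 ≈ 1.54.

L/S = 1.54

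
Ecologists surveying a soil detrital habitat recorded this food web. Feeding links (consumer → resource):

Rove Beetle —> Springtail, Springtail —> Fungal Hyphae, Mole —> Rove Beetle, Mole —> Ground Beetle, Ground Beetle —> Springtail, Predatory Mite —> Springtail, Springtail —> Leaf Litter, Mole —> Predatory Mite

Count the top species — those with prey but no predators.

Top species (has prey, but nothing eats it): Mole.
Count: 1.

1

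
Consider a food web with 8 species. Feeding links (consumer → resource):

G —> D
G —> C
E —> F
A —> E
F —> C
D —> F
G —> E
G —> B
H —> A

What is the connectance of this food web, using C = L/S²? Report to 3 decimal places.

C = 0.141

The web has S = 8 species and L = 9 feeding links.
C = L / S² = 9 / 64 = 0.1406 ≈ 0.141.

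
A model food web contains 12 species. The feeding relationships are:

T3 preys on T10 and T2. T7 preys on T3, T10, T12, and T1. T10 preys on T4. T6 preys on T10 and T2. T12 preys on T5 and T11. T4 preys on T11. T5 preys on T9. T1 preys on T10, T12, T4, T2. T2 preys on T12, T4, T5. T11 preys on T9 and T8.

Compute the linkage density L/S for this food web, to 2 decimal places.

There are L = 22 links among S = 12 species.
L/S = 22/12 = 1.8333 ≈ 1.83.

L/S = 1.83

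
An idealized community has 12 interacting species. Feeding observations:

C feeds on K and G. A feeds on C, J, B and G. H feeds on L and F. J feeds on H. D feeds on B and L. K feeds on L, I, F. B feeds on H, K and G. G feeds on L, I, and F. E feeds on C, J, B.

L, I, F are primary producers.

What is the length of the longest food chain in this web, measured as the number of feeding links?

3 links

One longest chain: L → K → B → D.
It has 4 species and 3 links.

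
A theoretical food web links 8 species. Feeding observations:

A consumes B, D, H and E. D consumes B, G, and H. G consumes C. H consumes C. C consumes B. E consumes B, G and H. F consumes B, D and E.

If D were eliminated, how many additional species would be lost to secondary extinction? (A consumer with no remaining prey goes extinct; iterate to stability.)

0

Remove D.
Every predator of it retains at least one other prey: A still has B, H, E; F still has B, E.
No consumer loses all prey, so no secondary extinctions occur.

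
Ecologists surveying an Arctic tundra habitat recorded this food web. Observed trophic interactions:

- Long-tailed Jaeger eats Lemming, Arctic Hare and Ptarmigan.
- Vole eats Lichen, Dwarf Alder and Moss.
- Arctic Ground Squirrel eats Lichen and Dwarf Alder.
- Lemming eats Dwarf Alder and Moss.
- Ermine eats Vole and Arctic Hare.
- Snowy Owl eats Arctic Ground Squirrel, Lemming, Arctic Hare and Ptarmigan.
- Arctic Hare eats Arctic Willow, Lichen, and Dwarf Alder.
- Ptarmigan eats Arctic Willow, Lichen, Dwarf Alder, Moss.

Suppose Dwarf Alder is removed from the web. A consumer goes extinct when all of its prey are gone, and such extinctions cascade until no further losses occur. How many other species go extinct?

0

Remove Dwarf Alder.
Every predator of it retains at least one other prey: Lemming still has Moss; Arctic Hare still has Arctic Willow, Lichen; Ptarmigan still has Moss, Arctic Willow, Lichen; Arctic Ground Squirrel still has Lichen; Vole still has Moss, Lichen.
No consumer loses all prey, so no secondary extinctions occur.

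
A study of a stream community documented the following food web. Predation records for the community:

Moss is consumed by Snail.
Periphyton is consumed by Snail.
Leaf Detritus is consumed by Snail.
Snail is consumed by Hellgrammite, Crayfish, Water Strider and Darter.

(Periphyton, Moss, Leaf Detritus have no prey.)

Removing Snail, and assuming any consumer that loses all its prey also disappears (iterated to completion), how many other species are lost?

4

Remove Snail.
Round 1: Water Strider (all prey gone), Crayfish (all prey gone), Hellgrammite (all prey gone), Darter (all prey gone) → extinct.
No further losses. Total secondary extinctions: 4.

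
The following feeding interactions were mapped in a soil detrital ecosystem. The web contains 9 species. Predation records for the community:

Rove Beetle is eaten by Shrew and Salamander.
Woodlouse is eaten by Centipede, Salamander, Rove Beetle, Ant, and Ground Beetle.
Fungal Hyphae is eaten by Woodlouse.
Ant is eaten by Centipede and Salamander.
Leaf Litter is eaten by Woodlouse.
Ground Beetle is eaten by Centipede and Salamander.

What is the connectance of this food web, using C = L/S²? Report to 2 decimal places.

The web has S = 9 species and L = 13 feeding links.
C = L / S² = 13 / 81 = 0.1605 ≈ 0.16.

C = 0.16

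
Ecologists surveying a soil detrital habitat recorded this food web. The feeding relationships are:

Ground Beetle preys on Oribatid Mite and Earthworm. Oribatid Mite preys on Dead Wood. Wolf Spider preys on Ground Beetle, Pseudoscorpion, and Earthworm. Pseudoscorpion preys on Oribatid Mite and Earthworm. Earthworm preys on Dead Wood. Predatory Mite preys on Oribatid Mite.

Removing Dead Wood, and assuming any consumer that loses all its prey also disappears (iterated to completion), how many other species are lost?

Remove Dead Wood.
Round 1: Oribatid Mite (all prey gone), Earthworm (all prey gone) → extinct.
Round 2: Ground Beetle (all prey gone), Pseudoscorpion (all prey gone), Predatory Mite (all prey gone) → extinct.
Round 3: Wolf Spider (all prey gone) → extinct.
No further losses. Total secondary extinctions: 6.

6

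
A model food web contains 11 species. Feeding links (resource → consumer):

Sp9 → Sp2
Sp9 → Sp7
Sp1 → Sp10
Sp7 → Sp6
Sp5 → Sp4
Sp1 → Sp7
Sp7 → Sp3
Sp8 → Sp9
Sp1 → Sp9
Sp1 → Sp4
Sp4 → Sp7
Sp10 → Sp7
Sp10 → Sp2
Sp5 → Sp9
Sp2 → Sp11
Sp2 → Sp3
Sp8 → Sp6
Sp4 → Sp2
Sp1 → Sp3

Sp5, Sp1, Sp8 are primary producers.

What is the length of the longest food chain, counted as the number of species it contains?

One longest chain: Sp5 → Sp4 → Sp2 → Sp11.
It has 4 species and 3 links.

4 species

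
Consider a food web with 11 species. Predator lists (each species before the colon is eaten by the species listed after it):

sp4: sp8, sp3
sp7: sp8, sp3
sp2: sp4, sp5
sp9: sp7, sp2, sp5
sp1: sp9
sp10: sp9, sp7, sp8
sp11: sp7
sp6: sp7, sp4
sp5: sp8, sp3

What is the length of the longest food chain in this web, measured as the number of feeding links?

One longest chain: sp10 → sp9 → sp2 → sp5 → sp8.
It has 5 species and 4 links.

4 links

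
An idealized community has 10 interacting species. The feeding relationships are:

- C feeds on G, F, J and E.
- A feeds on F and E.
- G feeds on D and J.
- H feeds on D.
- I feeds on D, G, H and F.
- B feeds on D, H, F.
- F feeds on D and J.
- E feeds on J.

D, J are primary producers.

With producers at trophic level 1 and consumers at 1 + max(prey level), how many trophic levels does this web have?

Producers (level 1): D, J.
D → F → I gives I level 3.
No species has a prey at level 3, so no species reaches level 4.

3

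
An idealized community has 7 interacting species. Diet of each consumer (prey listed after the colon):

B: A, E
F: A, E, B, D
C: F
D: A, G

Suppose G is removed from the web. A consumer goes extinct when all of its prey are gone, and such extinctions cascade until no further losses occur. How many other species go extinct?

Remove G.
Every predator of it retains at least one other prey: D still has A.
No consumer loses all prey, so no secondary extinctions occur.

0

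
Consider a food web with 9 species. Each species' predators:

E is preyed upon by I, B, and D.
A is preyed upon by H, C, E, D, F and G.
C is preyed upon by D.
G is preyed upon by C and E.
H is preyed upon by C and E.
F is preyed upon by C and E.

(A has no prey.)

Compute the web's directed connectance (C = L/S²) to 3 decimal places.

The web has S = 9 species and L = 16 feeding links.
C = L / S² = 16 / 81 = 0.1975 ≈ 0.198.

C = 0.198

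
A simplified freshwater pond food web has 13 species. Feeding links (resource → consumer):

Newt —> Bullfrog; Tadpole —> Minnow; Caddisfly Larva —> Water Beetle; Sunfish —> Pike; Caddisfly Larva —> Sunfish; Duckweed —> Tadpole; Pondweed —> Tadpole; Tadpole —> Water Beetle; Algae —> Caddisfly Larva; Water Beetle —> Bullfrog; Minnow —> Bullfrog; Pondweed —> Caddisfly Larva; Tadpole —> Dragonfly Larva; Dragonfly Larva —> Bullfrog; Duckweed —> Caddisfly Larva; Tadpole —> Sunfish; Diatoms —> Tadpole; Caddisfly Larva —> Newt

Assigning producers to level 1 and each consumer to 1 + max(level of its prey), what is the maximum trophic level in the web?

4

Producers (level 1): Duckweed, Pondweed, Algae, Diatoms.
Duckweed → Caddisfly Larva → Sunfish → Pike gives Pike level 4.
No species has a prey at level 4, so no species reaches level 5.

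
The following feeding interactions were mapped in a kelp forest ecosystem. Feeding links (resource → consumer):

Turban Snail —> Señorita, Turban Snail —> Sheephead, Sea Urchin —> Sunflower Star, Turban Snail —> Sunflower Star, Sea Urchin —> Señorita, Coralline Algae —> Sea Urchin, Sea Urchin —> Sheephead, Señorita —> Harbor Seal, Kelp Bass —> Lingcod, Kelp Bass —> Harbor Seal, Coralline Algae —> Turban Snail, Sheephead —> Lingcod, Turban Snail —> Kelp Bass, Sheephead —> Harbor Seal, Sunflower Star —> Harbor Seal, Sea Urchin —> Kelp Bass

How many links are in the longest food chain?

One longest chain: Coralline Algae → Sea Urchin → Kelp Bass → Lingcod.
It has 4 species and 3 links.

3 links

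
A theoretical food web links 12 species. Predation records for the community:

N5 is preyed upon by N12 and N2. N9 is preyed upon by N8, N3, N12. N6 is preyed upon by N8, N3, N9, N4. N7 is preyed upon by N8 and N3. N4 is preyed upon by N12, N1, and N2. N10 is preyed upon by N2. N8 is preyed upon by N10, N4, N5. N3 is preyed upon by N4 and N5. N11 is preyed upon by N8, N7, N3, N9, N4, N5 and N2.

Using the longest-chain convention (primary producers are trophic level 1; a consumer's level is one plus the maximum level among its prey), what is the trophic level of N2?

N11 is a producer → level 1.
N7 eats N11 → level 2.
N3 eats N7 (level 2); other prey at levels: N11 1, N6 1, N9 2 → level 3.
N5 eats N3 (level 3); other prey at levels: N11 1, N8 3 → level 4.
N2 eats N5 (level 4); other prey at levels: N11 1, N4 4, N10 4 → level 5.

Trophic level 5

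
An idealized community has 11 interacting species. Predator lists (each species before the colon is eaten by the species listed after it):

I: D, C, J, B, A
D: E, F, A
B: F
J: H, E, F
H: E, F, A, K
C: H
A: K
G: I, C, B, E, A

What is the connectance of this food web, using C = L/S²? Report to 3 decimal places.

The web has S = 11 species and L = 23 feeding links.
C = L / S² = 23 / 121 = 0.1901 ≈ 0.190.

C = 0.190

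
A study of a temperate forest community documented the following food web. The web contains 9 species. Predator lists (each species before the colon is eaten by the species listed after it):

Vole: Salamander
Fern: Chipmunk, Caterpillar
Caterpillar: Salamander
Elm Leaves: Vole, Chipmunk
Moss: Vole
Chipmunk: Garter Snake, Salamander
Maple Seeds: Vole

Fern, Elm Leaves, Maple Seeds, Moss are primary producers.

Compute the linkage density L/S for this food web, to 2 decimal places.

There are L = 10 links among S = 9 species.
L/S = 10/9 = 1.1111 ≈ 1.11.

L/S = 1.11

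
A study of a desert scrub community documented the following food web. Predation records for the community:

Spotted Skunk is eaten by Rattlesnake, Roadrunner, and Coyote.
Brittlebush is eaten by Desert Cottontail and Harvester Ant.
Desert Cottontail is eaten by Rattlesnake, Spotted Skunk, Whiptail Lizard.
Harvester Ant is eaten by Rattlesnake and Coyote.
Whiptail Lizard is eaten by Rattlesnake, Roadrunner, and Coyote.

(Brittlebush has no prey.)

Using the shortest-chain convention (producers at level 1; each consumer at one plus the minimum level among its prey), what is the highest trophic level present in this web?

4

Producers (level 1): Brittlebush.
Following each consumer down to its lowest-level prey: Brittlebush → Desert Cottontail → Whiptail Lizard → Roadrunner (levels 1 through 4).
All prey of Roadrunner (Whiptail Lizard 3, Spotted Skunk 3) are at level 3 or above, so Roadrunner is at level 1 + 3 = 4.
Every consumer has at least one prey at level 3 or below, so none exceeds level 4.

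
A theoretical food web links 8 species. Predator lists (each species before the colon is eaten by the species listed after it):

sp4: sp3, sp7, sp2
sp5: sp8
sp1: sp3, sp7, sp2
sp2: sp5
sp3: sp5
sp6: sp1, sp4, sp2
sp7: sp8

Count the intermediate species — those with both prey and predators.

6

Intermediate species (has both prey and predators): sp1, sp4, sp3, sp7, sp2, sp5.
Count: 6.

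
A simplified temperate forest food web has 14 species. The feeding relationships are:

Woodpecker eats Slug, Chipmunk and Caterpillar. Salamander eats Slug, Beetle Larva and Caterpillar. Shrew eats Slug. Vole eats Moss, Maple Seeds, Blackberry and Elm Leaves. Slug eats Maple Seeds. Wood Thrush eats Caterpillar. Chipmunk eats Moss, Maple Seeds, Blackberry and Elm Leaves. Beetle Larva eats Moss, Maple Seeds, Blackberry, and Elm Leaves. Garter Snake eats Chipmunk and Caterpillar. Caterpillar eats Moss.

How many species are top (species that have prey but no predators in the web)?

Top species (has prey, but nothing eats it): Vole, Garter Snake, Wood Thrush, Shrew, Woodpecker, Salamander.
Count: 6.

6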